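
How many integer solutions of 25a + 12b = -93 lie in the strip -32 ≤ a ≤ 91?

10

gcd(25, 12) = 1.
By Bézout, 25*(1) + 12*(-2) = 1.
Particular solution: (3, -14).
General solution: a = 3 + 12t, b = -14 - 25t for integer t.
-32 ≤ 3 + 12t ≤ 91 gives t ∈ [-2, 7], which is 10 values.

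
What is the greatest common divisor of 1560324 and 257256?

gcd(1560324, 257256) = 12  (1560324 = 6×257256 + 16788, 257256 = 15×16788 + 5436, 16788 = 3×5436 + 480, 5436 = 11×480 + 156, 480 = 3×156 + 12, 156 = 13×12).

12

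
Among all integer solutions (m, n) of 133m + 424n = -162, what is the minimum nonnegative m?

gcd(424, 133):
  424 = 3×133 + 25
  133 = 5×25 + 8
  25 = 3×8 + 1
  8 = 8×1
so gcd(424, 133) = 1.
1 divides -162, so solutions exist.
Back-substitute for Bézout coefficients:
  1 = 25 - 3×8
  ... = 133×(-51) + 424×(16)
Scale by -162/1 = -162: (m₀, n₀) = (8262, -2592).
General solution: m = 8262 + 424t, n = -2592 - 133t for integer t.
m ≥ 0: smallest is 8262 mod 424 = 206 (at t = -19), with n = -65.

206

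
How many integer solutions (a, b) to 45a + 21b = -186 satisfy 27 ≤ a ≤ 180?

gcd(45, 21) = 3.
By Bézout, 45×(1) + 21×(-2) = 3.
Particular solution: (1, -11).
General solution: a = 1 + 7t, b = -11 - 15t for integer t.
27 ≤ 1 + 7t ≤ 180 gives t ∈ [4, 25], which is 22 values.

22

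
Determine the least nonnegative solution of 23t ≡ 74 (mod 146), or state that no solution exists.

54

gcd(146, 23) = 1  (146 = 6×23 + 8, 23 = 2×8 + 7, 8 = 1×7 + 1, 7 = 7×1).
1 divides 74, so solutions exist.
Back-substituting, 23×(-19) + 146×(3) = 1.
So 23×(-19) ≡ 1 (mod 146); multiply by 74: t ≡ -1406 (mod 146).
Smallest nonnegative: t = -1406 mod 146 = 54.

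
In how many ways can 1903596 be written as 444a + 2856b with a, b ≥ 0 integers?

gcd(2856, 444):
  2856 = 6×444 + 192
  444 = 2×192 + 60
  192 = 3×60 + 12
  60 = 5×12
so gcd(2856, 444) = 12.
Back-substitute for Bézout coefficients:
  12 = 192 - 3×60
  ... = 444×(-45) + 2856×(7)
Scale by 158633: one solution is (-7138485, 1110431). Reduce a mod 238: (87, 653).
General: a = 87 + 238t, b = 653 - 37t.
a ≥ 0 ⇒ t ≥ 0; b ≥ 0 ⇒ t ≤ 17. So t ∈ [0, 17]: 18 solutions.

18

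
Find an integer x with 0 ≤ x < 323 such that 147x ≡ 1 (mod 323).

167

gcd(323, 147):
  323 = 2·147 + 29
  147 = 5·29 + 2
  29 = 14·2 + 1
  2 = 2·1
so gcd(323, 147) = 1.
Back-substitute for Bézout coefficients:
  1 = 29 - 14·2
  ... = 147·(-156) + 323·(71)
So 147·-156 ≡ 1 (mod 323), and -156 mod 323 = 167.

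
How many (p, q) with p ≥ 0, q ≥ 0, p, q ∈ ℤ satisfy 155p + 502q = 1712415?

22

gcd(502, 155) = 1.
By Bézout, 155*(217) + 502*(-67) = 1.
One solution: (101, 3380).
General: p = 101 + 502t, q = 3380 - 155t.
p ≥ 0 ⇒ t ≥ 0; q ≥ 0 ⇒ t ≤ 21. So t ∈ [0, 21]: 22 solutions.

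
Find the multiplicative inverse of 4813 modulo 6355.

gcd(6355, 4813) = 1.
By Bézout, 4813·(-2073) + 6355·(1570) = 1.
So 4813·-2073 ≡ 1 (mod 6355), and -2073 mod 6355 = 4282.

4282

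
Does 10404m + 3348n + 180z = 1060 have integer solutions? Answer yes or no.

gcd(10404, 3348) = 36.
gcd(36, 180) = 36.
36 does not divide 1060 (remainder 16), so no integer solutions.

no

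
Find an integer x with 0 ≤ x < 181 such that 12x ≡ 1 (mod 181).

gcd(181, 12) = 1  (181 = 15·12 + 1, 12 = 12·1).
Back-substituting, 12·(-15) + 181·(1) = 1.
So 12·-15 ≡ 1 (mod 181), and -15 mod 181 = 166.

166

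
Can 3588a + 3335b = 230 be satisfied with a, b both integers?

yes

gcd(3588, 3335) = 23  (3588 = 1*3335 + 253, 3335 = 13*253 + 46, 253 = 5*46 + 23, 46 = 2*23).
23 divides 230, so integer solutions exist.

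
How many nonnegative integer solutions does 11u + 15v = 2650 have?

gcd(15, 11) = 1  (15 = 1*11 + 4, 11 = 2*4 + 3, 4 = 1*3 + 1, 3 = 3*1).
Back-substituting, 11*(-4) + 15*(3) = 1.
Scale by 2650: one solution is (-10600, 7950). Reduce u mod 15: (5, 173).
General: u = 5 + 15t, v = 173 - 11t.
u ≥ 0 ⇒ t ≥ 0; v ≥ 0 ⇒ t ≤ 15. So t ∈ [0, 15]: 16 solutions.

16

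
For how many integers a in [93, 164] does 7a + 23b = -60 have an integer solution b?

3

gcd(23, 7) = 1  (23 = 3×7 + 2, 7 = 3×2 + 1, 2 = 2×1).
Back-substituting, 7×(10) + 23×(-3) = 1.
Scale by -60: particular solution (-600, 180); reduce a mod 23: (21, -9).
General solution: a = 21 + 23t, b = -9 - 7t for integer t.
93 ≤ 21 + 23t ≤ 164 gives t ∈ [4, 6], which is 3 values.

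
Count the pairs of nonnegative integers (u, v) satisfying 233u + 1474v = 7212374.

gcd(1474, 233):
  1474 = 6·233 + 76
  233 = 3·76 + 5
  76 = 15·5 + 1
  5 = 5·1
so gcd(1474, 233) = 1.
Back-substitute for Bézout coefficients:
  1 = 76 - 15·5
  ... = 233·(-291) + 1474·(46)
Scale by 7212374: one solution is (-2098800834, 331769204). Reduce u mod 1474: (1234, 4698).
General: u = 1234 + 1474t, v = 4698 - 233t.
u ≥ 0 ⇒ t ≥ 0; v ≥ 0 ⇒ t ≤ 20. So t ∈ [0, 20]: 21 solutions.

21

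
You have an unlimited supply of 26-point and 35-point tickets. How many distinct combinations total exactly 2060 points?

Need nonnegative integers with 26j + 35k = 2060.
gcd(26, 35) = 1, and 26·(-4) + 35·(3) = 1.
So (j₀, k₀) = (-8240, 6180); general j = -8240 + 35t, k = 6180 - 26t.
j ≥ 0 ⇒ t ≥ 236; k ≥ 0 ⇒ t ≤ 237. That's 2 values of t.

2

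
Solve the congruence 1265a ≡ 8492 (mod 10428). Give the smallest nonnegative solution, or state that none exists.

gcd(10428, 1265):
  10428 = 8*1265 + 308
  1265 = 4*308 + 33
  308 = 9*33 + 11
  33 = 3*11
so gcd(10428, 1265) = 11.
11 divides 8492, so solutions exist.
Back-substitute for Bézout coefficients:
  11 = 308 - 9*33
  ... = 1265*(-305) + 10428*(37)
So 1265*(-305) ≡ 11 (mod 10428); multiply by 772: a ≡ -235460 (mod 948).
Smallest nonnegative: a = -235460 mod 948 = 592.

592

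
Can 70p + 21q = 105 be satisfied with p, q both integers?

yes

gcd(70, 21) = 7  (70 = 3*21 + 7, 21 = 3*7).
7 divides 105, so integer solutions exist.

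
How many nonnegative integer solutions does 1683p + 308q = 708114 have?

15

gcd(1683, 308) = 11.
By Bézout, 1683·(13) + 308·(-71) = 11.
One solution: (26, 2157).
General: p = 26 + 28t, q = 2157 - 153t.
p ≥ 0 ⇒ t ≥ 0; q ≥ 0 ⇒ t ≤ 14. So t ∈ [0, 14]: 15 solutions.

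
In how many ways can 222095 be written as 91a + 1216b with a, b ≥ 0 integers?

2

gcd(1216, 91):
  1216 = 13×91 + 33
  91 = 2×33 + 25
  33 = 1×25 + 8
  25 = 3×8 + 1
  8 = 8×1
so gcd(1216, 91) = 1.
Back-substitute for Bézout coefficients:
  1 = 25 - 3×8
  ... = 91×(147) + 1216×(-11)
Scale by 222095: one solution is (32647965, -2443045). Reduce a mod 1216: (797, 123).
General: a = 797 + 1216t, b = 123 - 91t.
a ≥ 0 ⇒ t ≥ 0; b ≥ 0 ⇒ t ≤ 1. So t ∈ [0, 1]: 2 solutions.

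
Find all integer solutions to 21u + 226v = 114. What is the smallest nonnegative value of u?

70

gcd(226, 21) = 1.
1 divides 114, so solutions exist.
By Bézout, 21*(-43) + 226*(4) = 1.
Scale by 114/1 = 114: (u₀, v₀) = (-4902, 456).
General solution: u = -4902 + 226t, v = 456 - 21t for integer t.
u ≥ 0: smallest is -4902 mod 226 = 70 (at t = 22), with v = -6.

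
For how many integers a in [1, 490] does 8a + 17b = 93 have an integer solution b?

gcd(17, 8) = 1.
By Bézout, 8·(-2) + 17·(1) = 1.
Particular solution: (1, 5).
General solution: a = 1 + 17t, b = 5 - 8t for integer t.
1 ≤ 1 + 17t ≤ 490 gives t ∈ [0, 28], which is 29 values.

29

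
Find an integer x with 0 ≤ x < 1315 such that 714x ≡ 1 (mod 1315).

1059

gcd(1315, 714) = 1.
By Bézout, 714*(-256) + 1315*(139) = 1.
So 714*-256 ≡ 1 (mod 1315), and -256 mod 1315 = 1059.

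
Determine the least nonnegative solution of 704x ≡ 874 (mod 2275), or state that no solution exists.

2231

gcd(2275, 704):
  2275 = 3*704 + 163
  704 = 4*163 + 52
  163 = 3*52 + 7
  52 = 7*7 + 3
  7 = 2*3 + 1
  3 = 3*1
so gcd(2275, 704) = 1.
1 divides 874, so solutions exist.
Back-substitute for Bézout coefficients:
  1 = 7 - 2*3
  ... = 704*(-656) + 2275*(203)
So 704*(-656) ≡ 1 (mod 2275); multiply by 874: x ≡ -573344 (mod 2275).
Smallest nonnegative: x = -573344 mod 2275 = 2231.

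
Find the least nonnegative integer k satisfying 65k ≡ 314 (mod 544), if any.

122

gcd(544, 65):
  544 = 8×65 + 24
  65 = 2×24 + 17
  24 = 1×17 + 7
  17 = 2×7 + 3
  7 = 2×3 + 1
  3 = 3×1
so gcd(544, 65) = 1.
1 divides 314, so solutions exist.
Back-substitute for Bézout coefficients:
  1 = 7 - 2×3
  ... = 65×(-159) + 544×(19)
So 65×(-159) ≡ 1 (mod 544); multiply by 314: k ≡ -49926 (mod 544).
Smallest nonnegative: k = -49926 mod 544 = 122.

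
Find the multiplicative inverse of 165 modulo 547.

gcd(547, 165):
  547 = 3*165 + 52
  165 = 3*52 + 9
  52 = 5*9 + 7
  9 = 1*7 + 2
  7 = 3*2 + 1
  2 = 2*1
so gcd(547, 165) = 1.
Back-substitute for Bézout coefficients:
  1 = 7 - 3*2
  ... = 165*(-242) + 547*(73)
So 165*-242 ≡ 1 (mod 547), and -242 mod 547 = 305.

305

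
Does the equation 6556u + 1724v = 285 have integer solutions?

no

gcd(6556, 1724) = 4  (6556 = 3×1724 + 1384, 1724 = 1×1384 + 340, 1384 = 4×340 + 24, 340 = 14×24 + 4, 24 = 6×4).
4 does not divide 285 (remainder 1), so no integer solutions.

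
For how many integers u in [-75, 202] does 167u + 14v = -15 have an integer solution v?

20

gcd(167, 14) = 1  (167 = 11*14 + 13, 14 = 1*13 + 1, 13 = 13*1).
Back-substituting, 167*(-1) + 14*(12) = 1.
Scale by -15: particular solution (15, -180); reduce u mod 14: (1, -13).
General solution: u = 1 + 14t, v = -13 - 167t for integer t.
-75 ≤ 1 + 14t ≤ 202 gives t ∈ [-5, 14], which is 20 values.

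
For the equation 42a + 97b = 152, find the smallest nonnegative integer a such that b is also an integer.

96

gcd(97, 42):
  97 = 2·42 + 13
  42 = 3·13 + 3
  13 = 4·3 + 1
  3 = 3·1
so gcd(97, 42) = 1.
1 divides 152, so solutions exist.
Back-substitute for Bézout coefficients:
  1 = 13 - 4·3
  ... = 42·(-30) + 97·(13)
Scale by 152/1 = 152: (a₀, b₀) = (-4560, 1976).
General solution: a = -4560 + 97t, b = 1976 - 42t for integer t.
a ≥ 0: smallest is -4560 mod 97 = 96 (at t = 48), with b = -40.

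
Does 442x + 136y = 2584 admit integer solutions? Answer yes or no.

yes

gcd(442, 136) = 34  (442 = 3·136 + 34, 136 = 4·34).
34 divides 2584, so integer solutions exist.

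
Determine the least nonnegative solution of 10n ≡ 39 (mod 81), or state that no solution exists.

12

gcd(81, 10) = 1  (81 = 8·10 + 1, 10 = 10·1).
1 divides 39, so solutions exist.
Back-substituting, 10·(-8) + 81·(1) = 1.
So 10·(-8) ≡ 1 (mod 81); multiply by 39: n ≡ -312 (mod 81).
Smallest nonnegative: n = -312 mod 81 = 12.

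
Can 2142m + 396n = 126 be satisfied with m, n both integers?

yes

gcd(2142, 396) = 18.
18 divides 126, so integer solutions exist.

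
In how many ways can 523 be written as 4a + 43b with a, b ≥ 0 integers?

gcd(43, 4) = 1.
By Bézout, 4*(11) + 43*(-1) = 1.
One solution: (34, 9).
General: a = 34 + 43t, b = 9 - 4t.
a ≥ 0 ⇒ t ≥ 0; b ≥ 0 ⇒ t ≤ 2. So t ∈ [0, 2]: 3 solutions.

3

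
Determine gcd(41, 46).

gcd(46, 41):
  46 = 1×41 + 5
  41 = 8×5 + 1
  5 = 5×1
so gcd(46, 41) = 1.

1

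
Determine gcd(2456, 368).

gcd(2456, 368):
  2456 = 6·368 + 248
  368 = 1·248 + 120
  248 = 2·120 + 8
  120 = 15·8
so gcd(2456, 368) = 8.

8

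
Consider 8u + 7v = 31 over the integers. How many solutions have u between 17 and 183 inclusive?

gcd(8, 7) = 1.
By Bézout, 8*(1) + 7*(-1) = 1.
Particular solution: (3, 1).
General solution: u = 3 + 7t, v = 1 - 8t for integer t.
17 ≤ 3 + 7t ≤ 183 gives t ∈ [2, 25], which is 24 values.

24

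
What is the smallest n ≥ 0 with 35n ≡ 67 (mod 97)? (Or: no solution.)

gcd(97, 35) = 1.
1 divides 67, so solutions exist.
By Bézout, 35*(-36) + 97*(13) = 1.
So 35*(-36) ≡ 1 (mod 97); multiply by 67: n ≡ -2412 (mod 97).
Smallest nonnegative: n = -2412 mod 97 = 13.

13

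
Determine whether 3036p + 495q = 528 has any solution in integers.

gcd(3036, 495) = 33  (3036 = 6·495 + 66, 495 = 7·66 + 33, 66 = 2·33).
33 divides 528, so integer solutions exist.

yes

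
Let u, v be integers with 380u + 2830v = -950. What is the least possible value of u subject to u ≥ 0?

gcd(2830, 380):
  2830 = 7×380 + 170
  380 = 2×170 + 40
  170 = 4×40 + 10
  40 = 4×10
so gcd(2830, 380) = 10.
10 divides -950, so solutions exist.
Back-substitute for Bézout coefficients:
  10 = 170 - 4×40
  ... = 380×(-67) + 2830×(9)
Scale by -950/10 = -95: (u₀, v₀) = (6365, -855).
General solution: u = 6365 + 283t, v = -855 - 38t for integer t.
u ≥ 0: smallest is 6365 mod 283 = 139 (at t = -22), with v = -19.

139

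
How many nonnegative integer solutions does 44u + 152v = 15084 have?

9

gcd(152, 44) = 4.
By Bézout, 44×(7) + 152×(-2) = 4.
One solution: (25, 92).
General: u = 25 + 38t, v = 92 - 11t.
u ≥ 0 ⇒ t ≥ 0; v ≥ 0 ⇒ t ≤ 8. So t ∈ [0, 8]: 9 solutions.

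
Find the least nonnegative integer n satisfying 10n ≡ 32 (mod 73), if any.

gcd(73, 10):
  73 = 7·10 + 3
  10 = 3·3 + 1
  3 = 3·1
so gcd(73, 10) = 1.
1 divides 32, so solutions exist.
Back-substitute for Bézout coefficients:
  1 = 10 - 3·3
  ... = 10·(22) + 73·(-3)
So 10·(22) ≡ 1 (mod 73); multiply by 32: n ≡ 704 (mod 73).
Smallest nonnegative: n = 704 mod 73 = 47.

47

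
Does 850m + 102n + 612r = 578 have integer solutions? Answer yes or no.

yes

gcd(850, 102) = 34  (850 = 8×102 + 34, 102 = 3×34).
gcd(34, 612) = 34.
34 divides 578, so integer solutions exist.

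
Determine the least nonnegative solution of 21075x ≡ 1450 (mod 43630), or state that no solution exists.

gcd(43630, 21075) = 5  (43630 = 2*21075 + 1480, 21075 = 14*1480 + 355, 1480 = 4*355 + 60, 355 = 5*60 + 55, 60 = 1*55 + 5, 55 = 11*5).
5 divides 1450, so solutions exist.
Back-substituting, 21075*(-737) + 43630*(356) = 5.
So 21075*(-737) ≡ 5 (mod 43630); multiply by 290: x ≡ -213730 (mod 8726).
Smallest nonnegative: x = -213730 mod 8726 = 4420.

4420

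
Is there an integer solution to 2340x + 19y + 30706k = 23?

yes

gcd(2340, 19):
  2340 = 123*19 + 3
  19 = 6*3 + 1
  3 = 3*1
so gcd(2340, 19) = 1.
gcd(1, 30706) = 1.
1 divides 23, so integer solutions exist.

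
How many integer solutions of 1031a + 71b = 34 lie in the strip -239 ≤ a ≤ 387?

9

gcd(1031, 71) = 1.
By Bézout, 1031*(-23) + 71*(334) = 1.
Particular solution: (70, -1016).
General solution: a = 70 + 71t, b = -1016 - 1031t for integer t.
-239 ≤ 70 + 71t ≤ 387 gives t ∈ [-4, 4], which is 9 values.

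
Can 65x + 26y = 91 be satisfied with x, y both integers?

gcd(65, 26) = 13  (65 = 2×26 + 13, 26 = 2×13).
13 divides 91, so integer solutions exist.

yes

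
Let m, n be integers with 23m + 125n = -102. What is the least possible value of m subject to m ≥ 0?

gcd(125, 23):
  125 = 5×23 + 10
  23 = 2×10 + 3
  10 = 3×3 + 1
  3 = 3×1
so gcd(125, 23) = 1.
1 divides -102, so solutions exist.
Back-substitute for Bézout coefficients:
  1 = 10 - 3×3
  ... = 23×(-38) + 125×(7)
Scale by -102/1 = -102: (m₀, n₀) = (3876, -714).
General solution: m = 3876 + 125t, n = -714 - 23t for integer t.
m ≥ 0: smallest is 3876 mod 125 = 1 (at t = -31), with n = -1.

1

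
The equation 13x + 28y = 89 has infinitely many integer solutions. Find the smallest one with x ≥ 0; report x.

gcd(28, 13):
  28 = 2·13 + 2
  13 = 6·2 + 1
  2 = 2·1
so gcd(28, 13) = 1.
1 divides 89, so solutions exist.
Back-substitute for Bézout coefficients:
  1 = 13 - 6·2
  ... = 13·(13) + 28·(-6)
Scale by 89/1 = 89: (x₀, y₀) = (1157, -534).
General solution: x = 1157 + 28t, y = -534 - 13t for integer t.
x ≥ 0: smallest is 1157 mod 28 = 9 (at t = -41), with y = -1.

9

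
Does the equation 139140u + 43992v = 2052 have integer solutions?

yes

gcd(139140, 43992):
  139140 = 3*43992 + 7164
  43992 = 6*7164 + 1008
  7164 = 7*1008 + 108
  1008 = 9*108 + 36
  108 = 3*36
so gcd(139140, 43992) = 36.
36 divides 2052, so integer solutions exist.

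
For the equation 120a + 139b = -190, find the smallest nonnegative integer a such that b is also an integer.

gcd(139, 120) = 1  (139 = 1·120 + 19, 120 = 6·19 + 6, 19 = 3·6 + 1, 6 = 6·1).
1 divides -190, so solutions exist.
Back-substituting, 120·(-22) + 139·(19) = 1.
Scale by -190/1 = -190: (a₀, b₀) = (4180, -3610).
General solution: a = 4180 + 139t, b = -3610 - 120t for integer t.
a ≥ 0: smallest is 4180 mod 139 = 10 (at t = -30), with b = -10.

10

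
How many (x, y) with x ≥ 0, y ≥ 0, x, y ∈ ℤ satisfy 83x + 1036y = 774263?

9

gcd(1036, 83) = 1.
By Bézout, 83·(-337) + 1036·(27) = 1.
One solution: (329, 721).
General: x = 329 + 1036t, y = 721 - 83t.
x ≥ 0 ⇒ t ≥ 0; y ≥ 0 ⇒ t ≤ 8. So t ∈ [0, 8]: 9 solutions.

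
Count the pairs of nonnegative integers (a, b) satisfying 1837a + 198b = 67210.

2

gcd(1837, 198) = 11.
By Bézout, 1837·(-7) + 198·(65) = 11.
One solution: (16, 191).
General: a = 16 + 18t, b = 191 - 167t.
a ≥ 0 ⇒ t ≥ 0; b ≥ 0 ⇒ t ≤ 1. So t ∈ [0, 1]: 2 solutions.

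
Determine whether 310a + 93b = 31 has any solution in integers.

yes

gcd(310, 93) = 31  (310 = 3·93 + 31, 93 = 3·31).
31 divides 31, so integer solutions exist.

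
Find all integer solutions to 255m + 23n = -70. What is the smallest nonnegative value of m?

gcd(255, 23) = 1.
1 divides -70, so solutions exist.
By Bézout, 255·(-11) + 23·(122) = 1.
Scale by -70/1 = -70: (m₀, n₀) = (770, -8540).
General solution: m = 770 + 23t, n = -8540 - 255t for integer t.
m ≥ 0: smallest is 770 mod 23 = 11 (at t = -33), with n = -125.

11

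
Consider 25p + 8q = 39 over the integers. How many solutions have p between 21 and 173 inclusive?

gcd(25, 8) = 1  (25 = 3·8 + 1, 8 = 8·1).
Back-substituting, 25·(1) + 8·(-3) = 1.
Scale by 39: particular solution (39, -117); reduce p mod 8: (7, -17).
General solution: p = 7 + 8t, q = -17 - 25t for integer t.
21 ≤ 7 + 8t ≤ 173 gives t ∈ [2, 20], which is 19 values.

19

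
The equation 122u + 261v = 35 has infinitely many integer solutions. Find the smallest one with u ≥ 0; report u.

88

gcd(261, 122):
  261 = 2·122 + 17
  122 = 7·17 + 3
  17 = 5·3 + 2
  3 = 1·2 + 1
  2 = 2·1
so gcd(261, 122) = 1.
1 divides 35, so solutions exist.
Back-substitute for Bézout coefficients:
  1 = 3 - 1·2
  ... = 122·(92) + 261·(-43)
Scale by 35/1 = 35: (u₀, v₀) = (3220, -1505).
General solution: u = 3220 + 261t, v = -1505 - 122t for integer t.
u ≥ 0: smallest is 3220 mod 261 = 88 (at t = -12), with v = -41.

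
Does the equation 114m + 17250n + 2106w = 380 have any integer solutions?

no

gcd(17250, 114) = 6  (17250 = 151·114 + 36, 114 = 3·36 + 6, 36 = 6·6).
gcd(6, 2106) = 6.
6 does not divide 380 (remainder 2), so no integer solutions.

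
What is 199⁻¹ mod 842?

gcd(842, 199) = 1  (842 = 4*199 + 46, 199 = 4*46 + 15, 46 = 3*15 + 1, 15 = 15*1).
Back-substituting, 199*(-55) + 842*(13) = 1.
So 199*-55 ≡ 1 (mod 842), and -55 mod 842 = 787.

787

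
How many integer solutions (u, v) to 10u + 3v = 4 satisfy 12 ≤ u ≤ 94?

gcd(10, 3) = 1.
By Bézout, 10·(1) + 3·(-3) = 1.
Particular solution: (1, -2).
General solution: u = 1 + 3t, v = -2 - 10t for integer t.
12 ≤ 1 + 3t ≤ 94 gives t ∈ [4, 31], which is 28 values.

28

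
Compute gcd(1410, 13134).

gcd(13134, 1410) = 6  (13134 = 9*1410 + 444, 1410 = 3*444 + 78, 444 = 5*78 + 54, 78 = 1*54 + 24, 54 = 2*24 + 6, 24 = 4*6).

6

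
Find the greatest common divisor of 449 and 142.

gcd(449, 142):
  449 = 3·142 + 23
  142 = 6·23 + 4
  23 = 5·4 + 3
  4 = 1·3 + 1
  3 = 3·1
so gcd(449, 142) = 1.

1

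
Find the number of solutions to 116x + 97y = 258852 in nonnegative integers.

gcd(116, 97) = 1.
By Bézout, 116×(46) + 97×(-55) = 1.
One solution: (54, 2604).
General: x = 54 + 97t, y = 2604 - 116t.
x ≥ 0 ⇒ t ≥ 0; y ≥ 0 ⇒ t ≤ 22. So t ∈ [0, 22]: 23 solutions.

23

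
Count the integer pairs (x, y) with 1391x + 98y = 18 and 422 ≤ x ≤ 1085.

7

gcd(1391, 98) = 1  (1391 = 14·98 + 19, 98 = 5·19 + 3, 19 = 6·3 + 1, 3 = 3·1).
Back-substituting, 1391·(31) + 98·(-440) = 1.
Scale by 18: particular solution (558, -7920); reduce x mod 98: (68, -965).
General solution: x = 68 + 98t, y = -965 - 1391t for integer t.
422 ≤ 68 + 98t ≤ 1085 gives t ∈ [4, 10], which is 7 values.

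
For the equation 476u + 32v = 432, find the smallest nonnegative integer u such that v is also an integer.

gcd(476, 32):
  476 = 14·32 + 28
  32 = 1·28 + 4
  28 = 7·4
so gcd(476, 32) = 4.
4 divides 432, so solutions exist.
Back-substitute for Bézout coefficients:
  4 = 32 - 1·28
  ... = 476·(-1) + 32·(15)
Scale by 432/4 = 108: (u₀, v₀) = (-108, 1620).
General solution: u = -108 + 8t, v = 1620 - 119t for integer t.
u ≥ 0: smallest is -108 mod 8 = 4 (at t = 14), with v = -46.

4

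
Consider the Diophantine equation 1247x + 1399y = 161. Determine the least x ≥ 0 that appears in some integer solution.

137

gcd(1399, 1247) = 1  (1399 = 1*1247 + 152, 1247 = 8*152 + 31, 152 = 4*31 + 28, 31 = 1*28 + 3, 28 = 9*3 + 1, 3 = 3*1).
1 divides 161, so solutions exist.
Back-substituting, 1247*(-451) + 1399*(402) = 1.
Scale by 161/1 = 161: (x₀, y₀) = (-72611, 64722).
General solution: x = -72611 + 1399t, y = 64722 - 1247t for integer t.
x ≥ 0: smallest is -72611 mod 1399 = 137 (at t = 52), with y = -122.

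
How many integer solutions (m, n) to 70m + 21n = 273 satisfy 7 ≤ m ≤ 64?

19

gcd(70, 21):
  70 = 3×21 + 7
  21 = 3×7
so gcd(70, 21) = 7.
Back-substitute for Bézout coefficients:
  7 = 70 - 3×21
  ... = 70×(1) + 21×(-3)
Scale by 39: particular solution (39, -117); reduce m mod 3: (0, 13).
General solution: m = 0 + 3t, n = 13 - 10t for integer t.
7 ≤ 0 + 3t ≤ 64 gives t ∈ [3, 21], which is 19 values.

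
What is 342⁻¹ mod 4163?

3810

gcd(4163, 342) = 1  (4163 = 12*342 + 59, 342 = 5*59 + 47, 59 = 1*47 + 12, 47 = 3*12 + 11, 12 = 1*11 + 1, 11 = 11*1).
Back-substituting, 342*(-353) + 4163*(29) = 1.
So 342*-353 ≡ 1 (mod 4163), and -353 mod 4163 = 3810.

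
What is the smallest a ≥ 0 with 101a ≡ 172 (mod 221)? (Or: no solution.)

168

gcd(221, 101) = 1.
1 divides 172, so solutions exist.
By Bézout, 101×(-35) + 221×(16) = 1.
So 101×(-35) ≡ 1 (mod 221); multiply by 172: a ≡ -6020 (mod 221).
Smallest nonnegative: a = -6020 mod 221 = 168.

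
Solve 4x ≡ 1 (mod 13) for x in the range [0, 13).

10

gcd(13, 4) = 1  (13 = 3*4 + 1, 4 = 4*1).
Back-substituting, 4*(-3) + 13*(1) = 1.
So 4*-3 ≡ 1 (mod 13), and -3 mod 13 = 10.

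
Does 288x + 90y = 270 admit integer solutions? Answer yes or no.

gcd(288, 90) = 18  (288 = 3*90 + 18, 90 = 5*18).
18 divides 270, so integer solutions exist.

yes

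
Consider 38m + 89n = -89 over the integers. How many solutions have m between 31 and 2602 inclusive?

29

gcd(89, 38) = 1  (89 = 2·38 + 13, 38 = 2·13 + 12, 13 = 1·12 + 1, 12 = 12·1).
Back-substituting, 38·(-7) + 89·(3) = 1.
Scale by -89: particular solution (623, -267); reduce m mod 89: (0, -1).
General solution: m = 0 + 89t, n = -1 - 38t for integer t.
31 ≤ 0 + 89t ≤ 2602 gives t ∈ [1, 29], which is 29 values.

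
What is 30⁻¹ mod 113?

gcd(113, 30):
  113 = 3*30 + 23
  30 = 1*23 + 7
  23 = 3*7 + 2
  7 = 3*2 + 1
  2 = 2*1
so gcd(113, 30) = 1.
Back-substitute for Bézout coefficients:
  1 = 7 - 3*2
  ... = 30*(49) + 113*(-13)
So 30*49 ≡ 1 (mod 113), and 49 mod 113 = 49.

49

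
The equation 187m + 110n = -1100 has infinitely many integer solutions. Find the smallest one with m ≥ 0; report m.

gcd(187, 110):
  187 = 1·110 + 77
  110 = 1·77 + 33
  77 = 2·33 + 11
  33 = 3·11
so gcd(187, 110) = 11.
11 divides -1100, so solutions exist.
Back-substitute for Bézout coefficients:
  11 = 77 - 2·33
  ... = 187·(3) + 110·(-5)
Scale by -1100/11 = -100: (m₀, n₀) = (-300, 500).
General solution: m = -300 + 10t, n = 500 - 17t for integer t.
m ≥ 0: smallest is -300 mod 10 = 0 (at t = 30), with n = -10.

0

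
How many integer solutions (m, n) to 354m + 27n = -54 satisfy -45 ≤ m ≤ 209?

gcd(354, 27) = 3  (354 = 13×27 + 3, 27 = 9×3).
Back-substituting, 354×(1) + 27×(-13) = 3.
Scale by -18: particular solution (-18, 234); reduce m mod 9: (0, -2).
General solution: m = 0 + 9t, n = -2 - 118t for integer t.
-45 ≤ 0 + 9t ≤ 209 gives t ∈ [-5, 23], which is 29 values.

29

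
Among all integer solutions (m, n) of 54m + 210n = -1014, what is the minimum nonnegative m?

24

gcd(210, 54):
  210 = 3·54 + 48
  54 = 1·48 + 6
  48 = 8·6
so gcd(210, 54) = 6.
6 divides -1014, so solutions exist.
Back-substitute for Bézout coefficients:
  6 = 54 - 1·48
  ... = 54·(4) + 210·(-1)
Scale by -1014/6 = -169: (m₀, n₀) = (-676, 169).
General solution: m = -676 + 35t, n = 169 - 9t for integer t.
m ≥ 0: smallest is -676 mod 35 = 24 (at t = 20), with n = -11.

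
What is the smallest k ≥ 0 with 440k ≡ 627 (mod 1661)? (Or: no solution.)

126

gcd(1661, 440) = 11.
11 divides 627, so solutions exist.
By Bézout, 440*(34) + 1661*(-9) = 11.
So 440*(34) ≡ 11 (mod 1661); multiply by 57: k ≡ 1938 (mod 151).
Smallest nonnegative: k = 1938 mod 151 = 126.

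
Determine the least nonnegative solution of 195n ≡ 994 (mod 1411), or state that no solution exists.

gcd(1411, 195):
  1411 = 7×195 + 46
  195 = 4×46 + 11
  46 = 4×11 + 2
  11 = 5×2 + 1
  2 = 2×1
so gcd(1411, 195) = 1.
1 divides 994, so solutions exist.
Back-substitute for Bézout coefficients:
  1 = 11 - 5×2
  ... = 195×(644) + 1411×(-89)
So 195×(644) ≡ 1 (mod 1411); multiply by 994: n ≡ 640136 (mod 1411).
Smallest nonnegative: n = 640136 mod 1411 = 953.

953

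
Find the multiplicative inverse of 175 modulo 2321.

252

gcd(2321, 175) = 1  (2321 = 13×175 + 46, 175 = 3×46 + 37, 46 = 1×37 + 9, 37 = 4×9 + 1, 9 = 9×1).
Back-substituting, 175×(252) + 2321×(-19) = 1.
So 175×252 ≡ 1 (mod 2321), and 252 mod 2321 = 252.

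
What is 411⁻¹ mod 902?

gcd(902, 411):
  902 = 2×411 + 80
  411 = 5×80 + 11
  80 = 7×11 + 3
  11 = 3×3 + 2
  3 = 1×2 + 1
  2 = 2×1
so gcd(902, 411) = 1.
Back-substitute for Bézout coefficients:
  1 = 3 - 1×2
  ... = 411×(-327) + 902×(149)
So 411×-327 ≡ 1 (mod 902), and -327 mod 902 = 575.

575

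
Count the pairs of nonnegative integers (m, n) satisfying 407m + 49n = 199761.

gcd(407, 49):
  407 = 8*49 + 15
  49 = 3*15 + 4
  15 = 3*4 + 3
  4 = 1*3 + 1
  3 = 3*1
so gcd(407, 49) = 1.
Back-substitute for Bézout coefficients:
  1 = 4 - 1*3
  ... = 407*(-13) + 49*(108)
Scale by 199761: one solution is (-2596893, 21574188). Reduce m mod 49: (9, 4002).
General: m = 9 + 49t, n = 4002 - 407t.
m ≥ 0 ⇒ t ≥ 0; n ≥ 0 ⇒ t ≤ 9. So t ∈ [0, 9]: 10 solutions.

10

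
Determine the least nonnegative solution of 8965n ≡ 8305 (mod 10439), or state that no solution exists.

gcd(10439, 8965) = 11  (10439 = 1·8965 + 1474, 8965 = 6·1474 + 121, 1474 = 12·121 + 22, 121 = 5·22 + 11, 22 = 2·11).
11 divides 8305, so solutions exist.
Back-substituting, 8965·(432) + 10439·(-371) = 11.
So 8965·(432) ≡ 11 (mod 10439); multiply by 755: n ≡ 326160 (mod 949).
Smallest nonnegative: n = 326160 mod 949 = 653.

653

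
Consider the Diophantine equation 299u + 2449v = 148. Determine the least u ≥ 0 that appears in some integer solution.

gcd(2449, 299):
  2449 = 8*299 + 57
  299 = 5*57 + 14
  57 = 4*14 + 1
  14 = 14*1
so gcd(2449, 299) = 1.
1 divides 148, so solutions exist.
Back-substitute for Bézout coefficients:
  1 = 57 - 4*14
  ... = 299*(-172) + 2449*(21)
Scale by 148/1 = 148: (u₀, v₀) = (-25456, 3108).
General solution: u = -25456 + 2449t, v = 3108 - 299t for integer t.
u ≥ 0: smallest is -25456 mod 2449 = 1483 (at t = 11), with v = -181.

1483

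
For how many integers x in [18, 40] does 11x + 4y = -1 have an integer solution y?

gcd(11, 4):
  11 = 2*4 + 3
  4 = 1*3 + 1
  3 = 3*1
so gcd(11, 4) = 1.
Back-substitute for Bézout coefficients:
  1 = 4 - 1*3
  ... = 11*(-1) + 4*(3)
Scale by -1: particular solution (1, -3); reduce x mod 4: (1, -3).
General solution: x = 1 + 4t, y = -3 - 11t for integer t.
18 ≤ 1 + 4t ≤ 40 gives t ∈ [5, 9], which is 5 values.

5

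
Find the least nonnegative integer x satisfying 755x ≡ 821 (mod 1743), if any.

gcd(1743, 755) = 1.
1 divides 821, so solutions exist.
By Bézout, 755·(-778) + 1743·(337) = 1.
So 755·(-778) ≡ 1 (mod 1743); multiply by 821: x ≡ -638738 (mod 1743).
Smallest nonnegative: x = -638738 mod 1743 = 943.

943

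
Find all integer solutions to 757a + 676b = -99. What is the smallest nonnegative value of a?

gcd(757, 676):
  757 = 1*676 + 81
  676 = 8*81 + 28
  81 = 2*28 + 25
  28 = 1*25 + 3
  25 = 8*3 + 1
  3 = 3*1
so gcd(757, 676) = 1.
1 divides -99, so solutions exist.
Back-substitute for Bézout coefficients:
  1 = 25 - 8*3
  ... = 757*(217) + 676*(-243)
Scale by -99/1 = -99: (a₀, b₀) = (-21483, 24057).
General solution: a = -21483 + 676t, b = 24057 - 757t for integer t.
a ≥ 0: smallest is -21483 mod 676 = 149 (at t = 32), with b = -167.

149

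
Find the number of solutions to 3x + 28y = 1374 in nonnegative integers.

17

gcd(28, 3) = 1.
By Bézout, 3·(-9) + 28·(1) = 1.
One solution: (10, 48).
General: x = 10 + 28t, y = 48 - 3t.
x ≥ 0 ⇒ t ≥ 0; y ≥ 0 ⇒ t ≤ 16. So t ∈ [0, 16]: 17 solutions.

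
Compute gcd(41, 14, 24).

1

gcd(41, 14):
  41 = 2·14 + 13
  14 = 1·13 + 1
  13 = 13·1
so gcd(41, 14) = 1.
gcd(1, 24) = 1.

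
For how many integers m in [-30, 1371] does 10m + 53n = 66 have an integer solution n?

gcd(53, 10) = 1  (53 = 5×10 + 3, 10 = 3×3 + 1, 3 = 3×1).
Back-substituting, 10×(16) + 53×(-3) = 1.
Scale by 66: particular solution (1056, -198); reduce m mod 53: (49, -8).
General solution: m = 49 + 53t, n = -8 - 10t for integer t.
-30 ≤ 49 + 53t ≤ 1371 gives t ∈ [-1, 24], which is 26 values.

26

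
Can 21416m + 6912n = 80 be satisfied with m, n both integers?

yes

gcd(21416, 6912) = 8  (21416 = 3·6912 + 680, 6912 = 10·680 + 112, 680 = 6·112 + 8, 112 = 14·8).
8 divides 80, so integer solutions exist.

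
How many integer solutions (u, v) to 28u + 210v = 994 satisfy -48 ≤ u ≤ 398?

gcd(210, 28) = 14.
By Bézout, 28*(-7) + 210*(1) = 14.
Particular solution: (13, 3).
General solution: u = 13 + 15t, v = 3 - 2t for integer t.
-48 ≤ 13 + 15t ≤ 398 gives t ∈ [-4, 25], which is 30 values.

30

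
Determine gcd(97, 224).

1

gcd(224, 97) = 1  (224 = 2·97 + 30, 97 = 3·30 + 7, 30 = 4·7 + 2, 7 = 3·2 + 1, 2 = 2·1).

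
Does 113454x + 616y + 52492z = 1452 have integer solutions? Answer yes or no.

gcd(113454, 616) = 22  (113454 = 184·616 + 110, 616 = 5·110 + 66, 110 = 1·66 + 44, 66 = 1·44 + 22, 44 = 2·22).
gcd(22, 52492) = 22.
22 divides 1452, so integer solutions exist.

yes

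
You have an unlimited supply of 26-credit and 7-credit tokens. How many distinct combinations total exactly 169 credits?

Need nonnegative integers with 26j + 7k = 169.
gcd(26, 7) = 1, and 26·(3) + 7·(-11) = 1.
So (j₀, k₀) = (507, -1859); general j = 507 + 7t, k = -1859 - 26t.
j ≥ 0 ⇒ t ≥ -72; k ≥ 0 ⇒ t ≤ -72. That's 1 value of t.

1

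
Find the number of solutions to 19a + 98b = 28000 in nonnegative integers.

15

gcd(98, 19):
  98 = 5·19 + 3
  19 = 6·3 + 1
  3 = 3·1
so gcd(98, 19) = 1.
Back-substitute for Bézout coefficients:
  1 = 19 - 6·3
  ... = 19·(31) + 98·(-6)
Scale by 28000: one solution is (868000, -168000). Reduce a mod 98: (14, 283).
General: a = 14 + 98t, b = 283 - 19t.
a ≥ 0 ⇒ t ≥ 0; b ≥ 0 ⇒ t ≤ 14. So t ∈ [0, 14]: 15 solutions.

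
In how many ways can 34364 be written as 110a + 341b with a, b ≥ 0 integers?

10

gcd(341, 110) = 11.
By Bézout, 110·(-3) + 341·(1) = 11.
One solution: (21, 94).
General: a = 21 + 31t, b = 94 - 10t.
a ≥ 0 ⇒ t ≥ 0; b ≥ 0 ⇒ t ≤ 9. So t ∈ [0, 9]: 10 solutions.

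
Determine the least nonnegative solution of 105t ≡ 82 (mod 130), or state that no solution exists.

gcd(130, 105) = 5.
5 does not divide 82, so the congruence has no solution.

no solution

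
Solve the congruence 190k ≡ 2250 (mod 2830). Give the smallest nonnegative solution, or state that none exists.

131

gcd(2830, 190):
  2830 = 14*190 + 170
  190 = 1*170 + 20
  170 = 8*20 + 10
  20 = 2*10
so gcd(2830, 190) = 10.
10 divides 2250, so solutions exist.
Back-substitute for Bézout coefficients:
  10 = 170 - 8*20
  ... = 190*(-134) + 2830*(9)
So 190*(-134) ≡ 10 (mod 2830); multiply by 225: k ≡ -30150 (mod 283).
Smallest nonnegative: k = -30150 mod 283 = 131.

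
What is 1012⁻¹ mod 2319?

1753

gcd(2319, 1012) = 1  (2319 = 2×1012 + 295, 1012 = 3×295 + 127, 295 = 2×127 + 41, 127 = 3×41 + 4, 41 = 10×4 + 1, 4 = 4×1).
Back-substituting, 1012×(-566) + 2319×(247) = 1.
So 1012×-566 ≡ 1 (mod 2319), and -566 mod 2319 = 1753.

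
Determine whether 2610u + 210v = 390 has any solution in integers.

yes

gcd(2610, 210) = 30.
30 divides 390, so integer solutions exist.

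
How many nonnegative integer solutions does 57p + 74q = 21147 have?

6

gcd(74, 57):
  74 = 1×57 + 17
  57 = 3×17 + 6
  17 = 2×6 + 5
  6 = 1×5 + 1
  5 = 5×1
so gcd(74, 57) = 1.
Back-substitute for Bézout coefficients:
  1 = 6 - 1×5
  ... = 57×(13) + 74×(-10)
Scale by 21147: one solution is (274911, -211470). Reduce p mod 74: (1, 285).
General: p = 1 + 74t, q = 285 - 57t.
p ≥ 0 ⇒ t ≥ 0; q ≥ 0 ⇒ t ≤ 5. So t ∈ [0, 5]: 6 solutions.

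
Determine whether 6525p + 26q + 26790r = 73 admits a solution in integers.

gcd(6525, 26) = 1.
gcd(1, 26790) = 1.
1 divides 73, so integer solutions exist.

yes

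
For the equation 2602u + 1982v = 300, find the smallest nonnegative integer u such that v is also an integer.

480

gcd(2602, 1982):
  2602 = 1×1982 + 620
  1982 = 3×620 + 122
  620 = 5×122 + 10
  122 = 12×10 + 2
  10 = 5×2
so gcd(2602, 1982) = 2.
2 divides 300, so solutions exist.
Back-substitute for Bézout coefficients:
  2 = 122 - 12×10
  ... = 2602×(-195) + 1982×(256)
Scale by 300/2 = 150: (u₀, v₀) = (-29250, 38400).
General solution: u = -29250 + 991t, v = 38400 - 1301t for integer t.
u ≥ 0: smallest is -29250 mod 991 = 480 (at t = 30), with v = -630.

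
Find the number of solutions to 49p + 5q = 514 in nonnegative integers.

2

gcd(49, 5):
  49 = 9*5 + 4
  5 = 1*4 + 1
  4 = 4*1
so gcd(49, 5) = 1.
Back-substitute for Bézout coefficients:
  1 = 5 - 1*4
  ... = 49*(-1) + 5*(10)
Scale by 514: one solution is (-514, 5140). Reduce p mod 5: (1, 93).
General: p = 1 + 5t, q = 93 - 49t.
p ≥ 0 ⇒ t ≥ 0; q ≥ 0 ⇒ t ≤ 1. So t ∈ [0, 1]: 2 solutions.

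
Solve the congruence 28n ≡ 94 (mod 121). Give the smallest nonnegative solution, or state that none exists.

12

gcd(121, 28) = 1.
1 divides 94, so solutions exist.
By Bézout, 28·(13) + 121·(-3) = 1.
So 28·(13) ≡ 1 (mod 121); multiply by 94: n ≡ 1222 (mod 121).
Smallest nonnegative: n = 1222 mod 121 = 12.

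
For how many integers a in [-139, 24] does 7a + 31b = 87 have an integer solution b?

5

gcd(31, 7):
  31 = 4*7 + 3
  7 = 2*3 + 1
  3 = 3*1
so gcd(31, 7) = 1.
Back-substitute for Bézout coefficients:
  1 = 7 - 2*3
  ... = 7*(9) + 31*(-2)
Scale by 87: particular solution (783, -174); reduce a mod 31: (8, 1).
General solution: a = 8 + 31t, b = 1 - 7t for integer t.
-139 ≤ 8 + 31t ≤ 24 gives t ∈ [-4, 0], which is 5 values.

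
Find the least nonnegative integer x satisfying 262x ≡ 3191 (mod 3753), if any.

gcd(3753, 262) = 1  (3753 = 14·262 + 85, 262 = 3·85 + 7, 85 = 12·7 + 1, 7 = 7·1).
1 divides 3191, so solutions exist.
Back-substituting, 262·(-530) + 3753·(37) = 1.
So 262·(-530) ≡ 1 (mod 3753); multiply by 3191: x ≡ -1691230 (mod 3753).
Smallest nonnegative: x = -1691230 mod 3753 = 1373.

1373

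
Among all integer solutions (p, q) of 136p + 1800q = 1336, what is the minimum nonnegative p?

gcd(1800, 136):
  1800 = 13·136 + 32
  136 = 4·32 + 8
  32 = 4·8
so gcd(1800, 136) = 8.
8 divides 1336, so solutions exist.
Back-substitute for Bézout coefficients:
  8 = 136 - 4·32
  ... = 136·(53) + 1800·(-4)
Scale by 1336/8 = 167: (p₀, q₀) = (8851, -668).
General solution: p = 8851 + 225t, q = -668 - 17t for integer t.
p ≥ 0: smallest is 8851 mod 225 = 76 (at t = -39), with q = -5.

76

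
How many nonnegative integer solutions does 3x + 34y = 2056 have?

gcd(34, 3):
  34 = 11×3 + 1
  3 = 3×1
so gcd(34, 3) = 1.
Back-substitute for Bézout coefficients:
  1 = 34 - 11×3
  ... = 3×(-11) + 34×(1)
Scale by 2056: one solution is (-22616, 2056). Reduce x mod 34: (28, 58).
General: x = 28 + 34t, y = 58 - 3t.
x ≥ 0 ⇒ t ≥ 0; y ≥ 0 ⇒ t ≤ 19. So t ∈ [0, 19]: 20 solutions.

20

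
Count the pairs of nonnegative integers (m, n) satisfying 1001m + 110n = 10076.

1

gcd(1001, 110) = 11  (1001 = 9×110 + 11, 110 = 10×11).
Back-substituting, 1001×(1) + 110×(-9) = 11.
Scale by 916: one solution is (916, -8244). Reduce m mod 10: (6, 37).
General: m = 6 + 10t, n = 37 - 91t.
m ≥ 0 ⇒ t ≥ 0; n ≥ 0 ⇒ t ≤ 0. So t ∈ [0, 0]: 1 solution.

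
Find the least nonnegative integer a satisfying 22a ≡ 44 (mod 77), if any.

2

gcd(77, 22) = 11.
11 divides 44, so solutions exist.
By Bézout, 22*(-3) + 77*(1) = 11.
So 22*(-3) ≡ 11 (mod 77); multiply by 4: a ≡ -12 (mod 7).
Smallest nonnegative: a = -12 mod 7 = 2.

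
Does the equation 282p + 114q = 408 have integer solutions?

gcd(282, 114):
  282 = 2*114 + 54
  114 = 2*54 + 6
  54 = 9*6
so gcd(282, 114) = 6.
6 divides 408, so integer solutions exist.

yes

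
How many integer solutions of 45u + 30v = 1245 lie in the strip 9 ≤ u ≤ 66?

29

gcd(45, 30) = 15  (45 = 1×30 + 15, 30 = 2×15).
Back-substituting, 45×(1) + 30×(-1) = 15.
Scale by 83: particular solution (83, -83); reduce u mod 2: (1, 40).
General solution: u = 1 + 2t, v = 40 - 3t for integer t.
9 ≤ 1 + 2t ≤ 66 gives t ∈ [4, 32], which is 29 values.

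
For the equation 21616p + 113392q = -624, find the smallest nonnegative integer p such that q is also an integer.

gcd(113392, 21616) = 16  (113392 = 5·21616 + 5312, 21616 = 4·5312 + 368, 5312 = 14·368 + 160, 368 = 2·160 + 48, 160 = 3·48 + 16, 48 = 3·16).
16 divides -624, so solutions exist.
Back-substituting, 21616·(-2156) + 113392·(411) = 16.
Scale by -624/16 = -39: (p₀, q₀) = (84084, -16029).
General solution: p = 84084 + 7087t, q = -16029 - 1351t for integer t.
p ≥ 0: smallest is 84084 mod 7087 = 6127 (at t = -11), with q = -1168.

6127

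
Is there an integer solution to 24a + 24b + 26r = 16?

gcd(24, 24) = 24  (24 = 1·24).
gcd(24, 26) = 2.
2 divides 16, so integer solutions exist.

yes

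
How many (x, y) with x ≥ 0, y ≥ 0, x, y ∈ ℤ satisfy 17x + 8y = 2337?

gcd(17, 8):
  17 = 2*8 + 1
  8 = 8*1
so gcd(17, 8) = 1.
Back-substitute for Bézout coefficients:
  1 = 17 - 2*8
  ... = 17*(1) + 8*(-2)
Scale by 2337: one solution is (2337, -4674). Reduce x mod 8: (1, 290).
General: x = 1 + 8t, y = 290 - 17t.
x ≥ 0 ⇒ t ≥ 0; y ≥ 0 ⇒ t ≤ 17. So t ∈ [0, 17]: 18 solutions.

18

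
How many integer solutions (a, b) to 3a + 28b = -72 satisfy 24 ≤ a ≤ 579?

gcd(28, 3) = 1.
By Bézout, 3*(-9) + 28*(1) = 1.
Particular solution: (4, -3).
General solution: a = 4 + 28t, b = -3 - 3t for integer t.
24 ≤ 4 + 28t ≤ 579 gives t ∈ [1, 20], which is 20 values.

20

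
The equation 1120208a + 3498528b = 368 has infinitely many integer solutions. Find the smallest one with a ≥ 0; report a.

gcd(3498528, 1120208):
  3498528 = 3*1120208 + 137904
  1120208 = 8*137904 + 16976
  137904 = 8*16976 + 2096
  16976 = 8*2096 + 208
  2096 = 10*208 + 16
  208 = 13*16
so gcd(3498528, 1120208) = 16.
16 divides 368, so solutions exist.
Back-substitute for Bézout coefficients:
  16 = 2096 - 10*208
  ... = 1120208*(-16693) + 3498528*(5345)
Scale by 368/16 = 23: (a₀, b₀) = (-383939, 122935).
General solution: a = -383939 + 218658t, b = 122935 - 70013t for integer t.
a ≥ 0: smallest is -383939 mod 218658 = 53377 (at t = 2), with b = -17091.

53377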